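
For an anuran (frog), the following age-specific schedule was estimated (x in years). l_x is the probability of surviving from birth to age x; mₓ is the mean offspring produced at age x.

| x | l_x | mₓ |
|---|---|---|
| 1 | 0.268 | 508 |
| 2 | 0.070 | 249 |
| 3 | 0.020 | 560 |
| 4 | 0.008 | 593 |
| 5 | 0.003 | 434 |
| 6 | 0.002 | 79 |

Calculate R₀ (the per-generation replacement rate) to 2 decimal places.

170.98

R₀ = Σ l_x mₓ:
  age 1: 0.268 × 508 = 136.1440
  age 2: 0.070 × 249 = 17.4300
  age 3: 0.020 × 560 = 11.2000
  age 4: 0.008 × 593 = 4.7440
  age 5: 0.003 × 434 = 1.3020
  age 6: 0.002 × 79 = 0.1580
R₀ = 136.1440 + 17.4300 + 11.2000 + 4.7440 + 1.3020 + 0.1580 = 170.9780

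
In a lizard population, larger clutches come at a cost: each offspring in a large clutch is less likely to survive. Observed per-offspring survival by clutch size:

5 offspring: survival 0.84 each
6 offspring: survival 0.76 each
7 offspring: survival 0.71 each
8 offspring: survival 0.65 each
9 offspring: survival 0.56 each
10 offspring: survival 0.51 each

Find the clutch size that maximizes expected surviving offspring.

Expected surviving offspring = c × s(c):
  c=5: 5 × 0.84 = 4.200
  c=6: 6 × 0.76 = 4.560
  c=7: 7 × 0.71 = 4.970
  c=8: 8 × 0.65 = 5.200
  c=9: 9 × 0.56 = 5.040
  c=10: 10 × 0.51 = 5.100
Maximum at c = 8 (5.200 surviving offspring).

8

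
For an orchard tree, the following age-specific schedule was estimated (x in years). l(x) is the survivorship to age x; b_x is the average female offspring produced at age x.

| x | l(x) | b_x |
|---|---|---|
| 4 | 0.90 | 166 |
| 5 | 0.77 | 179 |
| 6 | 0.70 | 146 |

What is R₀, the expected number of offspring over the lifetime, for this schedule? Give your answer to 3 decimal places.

R₀ = Σ l(x) b_x:
  age 4: 0.90 × 166 = 149.4000
  age 5: 0.77 × 179 = 137.8300
  age 6: 0.70 × 146 = 102.2000
R₀ = 149.4000 + 137.8300 + 102.2000 = 389.4300

389.430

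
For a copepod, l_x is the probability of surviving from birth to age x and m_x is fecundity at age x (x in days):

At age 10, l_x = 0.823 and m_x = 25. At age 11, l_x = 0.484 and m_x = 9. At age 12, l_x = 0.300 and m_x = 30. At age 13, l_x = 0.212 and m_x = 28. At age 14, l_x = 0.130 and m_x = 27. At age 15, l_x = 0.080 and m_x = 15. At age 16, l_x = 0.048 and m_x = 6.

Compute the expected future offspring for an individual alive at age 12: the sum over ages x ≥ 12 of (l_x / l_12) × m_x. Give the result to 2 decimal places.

l_12 = 0.300. Conditional survival from age 12 to x is l_x / l_12.
  x=12: (0.300/0.300) × 30 = 30.0000
  x=13: (0.212/0.300) × 28 = 19.7867
  x=14: (0.130/0.300) × 27 = 11.7000
  x=15: (0.080/0.300) × 15 = 4.0000
  x=16: (0.048/0.300) × 6 = 0.9600
Sum = 30.0000 + 19.7867 + 11.7000 + 4.0000 + 0.9600 = 66.4467

66.45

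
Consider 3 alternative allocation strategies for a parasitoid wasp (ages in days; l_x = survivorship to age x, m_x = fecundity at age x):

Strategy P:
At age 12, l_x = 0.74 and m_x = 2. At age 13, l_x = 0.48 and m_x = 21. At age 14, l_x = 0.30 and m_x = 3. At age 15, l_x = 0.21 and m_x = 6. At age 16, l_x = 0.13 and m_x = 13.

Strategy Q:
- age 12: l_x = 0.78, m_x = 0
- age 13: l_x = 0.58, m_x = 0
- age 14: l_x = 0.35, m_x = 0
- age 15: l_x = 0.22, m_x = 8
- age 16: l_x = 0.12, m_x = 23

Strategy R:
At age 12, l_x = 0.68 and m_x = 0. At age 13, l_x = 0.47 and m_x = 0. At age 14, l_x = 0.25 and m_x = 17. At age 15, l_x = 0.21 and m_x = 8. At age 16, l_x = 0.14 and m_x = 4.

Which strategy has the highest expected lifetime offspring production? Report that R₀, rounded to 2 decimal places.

Strategy P: R₀ = 0.74×2 + 0.48×21 + 0.30×3 + 0.21×6 + 0.13×13 = 15.4100
Strategy Q: R₀ = 0.78×0 + 0.58×0 + 0.35×0 + 0.22×8 + 0.12×23 = 4.5200
Strategy R: R₀ = 0.68×0 + 0.47×0 + 0.25×17 + 0.21×8 + 0.14×4 = 6.4900
Highest R₀: strategy P with 15.4100.

15.41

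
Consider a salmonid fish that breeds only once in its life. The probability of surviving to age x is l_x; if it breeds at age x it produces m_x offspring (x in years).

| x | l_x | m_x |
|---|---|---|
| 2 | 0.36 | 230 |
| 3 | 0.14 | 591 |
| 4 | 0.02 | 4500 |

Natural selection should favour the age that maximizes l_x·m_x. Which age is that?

Expected offspring if breeding at age x = l_x × m_x:
  age 2: 0.36 × 230 = 82.800
  age 3: 0.14 × 591 = 82.740
  age 4: 0.02 × 4500 = 90.000
Maximum at age 4 (90.000).

4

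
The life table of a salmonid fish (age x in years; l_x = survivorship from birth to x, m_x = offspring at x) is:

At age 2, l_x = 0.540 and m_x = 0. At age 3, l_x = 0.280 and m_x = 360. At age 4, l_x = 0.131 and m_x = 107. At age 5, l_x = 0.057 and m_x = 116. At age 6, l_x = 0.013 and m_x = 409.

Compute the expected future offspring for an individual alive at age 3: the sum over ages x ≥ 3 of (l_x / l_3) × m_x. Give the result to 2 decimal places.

l_3 = 0.280. Conditional survival from age 3 to x is l_x / l_3.
  x=3: (0.280/0.280) × 360 = 360.0000
  x=4: (0.131/0.280) × 107 = 50.0607
  x=5: (0.057/0.280) × 116 = 23.6143
  x=6: (0.013/0.280) × 409 = 18.9893
Sum = 360.0000 + 50.0607 + 23.6143 + 18.9893 = 452.6643

452.66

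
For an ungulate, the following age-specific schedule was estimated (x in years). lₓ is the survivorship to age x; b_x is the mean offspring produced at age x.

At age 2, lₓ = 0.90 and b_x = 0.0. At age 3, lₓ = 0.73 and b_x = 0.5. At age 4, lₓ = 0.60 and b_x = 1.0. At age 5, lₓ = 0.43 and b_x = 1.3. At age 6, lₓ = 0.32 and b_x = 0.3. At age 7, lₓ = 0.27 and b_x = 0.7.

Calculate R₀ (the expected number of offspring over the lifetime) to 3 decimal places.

R₀ = Σ lₓ b_x:
  age 2: 0.90 × 0.0 = 0.0000
  age 3: 0.73 × 0.5 = 0.3650
  age 4: 0.60 × 1.0 = 0.6000
  age 5: 0.43 × 1.3 = 0.5590
  age 6: 0.32 × 0.3 = 0.0960
  age 7: 0.27 × 0.7 = 0.1890
R₀ = 0.0000 + 0.3650 + 0.6000 + 0.5590 + 0.0960 + 0.1890 = 1.8090

1.809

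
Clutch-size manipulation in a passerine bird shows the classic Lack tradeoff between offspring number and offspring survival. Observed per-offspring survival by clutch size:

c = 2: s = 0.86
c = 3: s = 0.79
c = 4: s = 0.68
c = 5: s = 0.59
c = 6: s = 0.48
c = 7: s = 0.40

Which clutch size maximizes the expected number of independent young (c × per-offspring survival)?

5

Expected independent young = c × s(c):
  c=2: 2 × 0.86 = 1.720
  c=3: 3 × 0.79 = 2.370
  c=4: 4 × 0.68 = 2.720
  c=5: 5 × 0.59 = 2.950
  c=6: 6 × 0.48 = 2.880
  c=7: 7 × 0.40 = 2.800
Maximum at c = 5 (2.950 independent young).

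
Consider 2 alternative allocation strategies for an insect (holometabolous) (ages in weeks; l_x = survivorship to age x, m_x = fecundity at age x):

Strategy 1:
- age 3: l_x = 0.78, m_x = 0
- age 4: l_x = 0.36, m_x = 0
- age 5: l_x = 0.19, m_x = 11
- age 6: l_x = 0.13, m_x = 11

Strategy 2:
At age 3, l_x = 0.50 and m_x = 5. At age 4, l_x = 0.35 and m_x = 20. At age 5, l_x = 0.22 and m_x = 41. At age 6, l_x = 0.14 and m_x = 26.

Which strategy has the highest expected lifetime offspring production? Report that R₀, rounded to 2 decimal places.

22.16

Strategy 1: R₀ = 0.78×0 + 0.36×0 + 0.19×11 + 0.13×11 = 3.5200
Strategy 2: R₀ = 0.50×5 + 0.35×20 + 0.22×41 + 0.14×26 = 22.1600
Highest R₀: strategy 2 with 22.1600.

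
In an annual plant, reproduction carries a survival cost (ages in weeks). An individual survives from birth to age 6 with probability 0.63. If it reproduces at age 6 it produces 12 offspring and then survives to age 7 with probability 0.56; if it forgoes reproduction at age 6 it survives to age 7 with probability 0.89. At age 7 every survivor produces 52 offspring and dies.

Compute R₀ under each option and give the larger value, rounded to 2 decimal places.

29.16

breed at age 6: R₀ = 0.63 × (12 + 0.56 × 52) = 0.63 × 41.1200 = 25.9056
delay to age 7: R₀ = 0.63 × (0.89 × 52) = 0.63 × 46.2800 = 29.1564
Higher: delay to age 7 (29.1564).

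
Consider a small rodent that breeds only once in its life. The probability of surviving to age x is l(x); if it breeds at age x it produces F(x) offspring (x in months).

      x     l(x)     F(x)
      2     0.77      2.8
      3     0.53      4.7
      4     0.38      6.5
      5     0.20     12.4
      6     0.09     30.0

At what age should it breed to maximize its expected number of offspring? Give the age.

Expected offspring if breeding at age x = l(x) × F(x):
  age 2: 0.77 × 2.8 = 2.156
  age 3: 0.53 × 4.7 = 2.491
  age 4: 0.38 × 6.5 = 2.470
  age 5: 0.20 × 12.4 = 2.480
  age 6: 0.09 × 30.0 = 2.700
Maximum at age 6 (2.700).

6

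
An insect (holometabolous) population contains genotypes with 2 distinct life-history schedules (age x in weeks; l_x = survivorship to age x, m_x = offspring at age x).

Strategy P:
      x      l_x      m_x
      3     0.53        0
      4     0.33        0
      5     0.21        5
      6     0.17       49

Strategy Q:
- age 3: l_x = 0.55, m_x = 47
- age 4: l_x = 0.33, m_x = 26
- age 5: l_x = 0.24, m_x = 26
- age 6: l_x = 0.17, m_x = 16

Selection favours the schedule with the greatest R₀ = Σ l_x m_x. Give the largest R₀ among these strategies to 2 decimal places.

43.39

Strategy P: R₀ = 0.53×0 + 0.33×0 + 0.21×5 + 0.17×49 = 9.3800
Strategy Q: R₀ = 0.55×47 + 0.33×26 + 0.24×26 + 0.17×16 = 43.3900
Highest R₀: strategy Q with 43.3900.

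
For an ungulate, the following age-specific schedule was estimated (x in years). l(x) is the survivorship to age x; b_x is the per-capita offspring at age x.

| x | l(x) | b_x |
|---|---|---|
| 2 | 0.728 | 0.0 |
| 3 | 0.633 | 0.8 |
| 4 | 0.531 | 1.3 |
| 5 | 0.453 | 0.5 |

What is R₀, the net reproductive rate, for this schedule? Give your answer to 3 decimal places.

1.423

R₀ = Σ l(x) b_x:
  age 2: 0.728 × 0.0 = 0.0000
  age 3: 0.633 × 0.8 = 0.5064
  age 4: 0.531 × 1.3 = 0.6903
  age 5: 0.453 × 0.5 = 0.2265
R₀ = 0.0000 + 0.5064 + 0.6903 + 0.2265 = 1.4232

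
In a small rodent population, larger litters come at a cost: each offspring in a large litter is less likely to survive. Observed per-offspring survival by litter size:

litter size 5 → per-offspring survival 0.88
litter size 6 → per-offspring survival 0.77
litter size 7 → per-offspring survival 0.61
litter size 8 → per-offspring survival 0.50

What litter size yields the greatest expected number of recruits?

6

Expected recruits = c × s(c):
  c=5: 5 × 0.88 = 4.400
  c=6: 6 × 0.77 = 4.620
  c=7: 7 × 0.61 = 4.270
  c=8: 8 × 0.50 = 4.000
Maximum at c = 6 (4.620 recruits).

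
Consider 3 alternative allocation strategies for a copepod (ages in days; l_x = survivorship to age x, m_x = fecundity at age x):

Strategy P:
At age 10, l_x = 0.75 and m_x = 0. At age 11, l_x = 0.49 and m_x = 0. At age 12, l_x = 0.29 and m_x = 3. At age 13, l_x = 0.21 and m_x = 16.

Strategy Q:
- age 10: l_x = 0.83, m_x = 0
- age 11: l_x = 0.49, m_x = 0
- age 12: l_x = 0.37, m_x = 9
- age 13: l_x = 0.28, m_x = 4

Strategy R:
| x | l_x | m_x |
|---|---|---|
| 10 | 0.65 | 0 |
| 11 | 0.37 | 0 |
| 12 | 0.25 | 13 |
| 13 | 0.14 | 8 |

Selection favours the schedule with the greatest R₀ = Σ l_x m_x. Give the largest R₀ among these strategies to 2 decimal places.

4.45

Strategy P: R₀ = 0.75×0 + 0.49×0 + 0.29×3 + 0.21×16 = 4.2300
Strategy Q: R₀ = 0.83×0 + 0.49×0 + 0.37×9 + 0.28×4 = 4.4500
Strategy R: R₀ = 0.65×0 + 0.37×0 + 0.25×13 + 0.14×8 = 4.3700
Highest R₀: strategy Q with 4.4500.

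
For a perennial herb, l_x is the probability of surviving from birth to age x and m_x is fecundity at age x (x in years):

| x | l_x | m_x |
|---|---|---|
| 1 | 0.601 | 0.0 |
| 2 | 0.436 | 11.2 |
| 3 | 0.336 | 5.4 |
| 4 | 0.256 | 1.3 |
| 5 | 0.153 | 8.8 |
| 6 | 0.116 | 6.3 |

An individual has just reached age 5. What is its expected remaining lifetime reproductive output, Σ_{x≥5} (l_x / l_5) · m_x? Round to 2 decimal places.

l_5 = 0.153. Conditional survival from age 5 to x is l_x / l_5.
  x=5: (0.153/0.153) × 8.8 = 8.8000
  x=6: (0.116/0.153) × 6.3 = 4.7765
Sum = 8.8000 + 4.7765 = 13.5765

13.58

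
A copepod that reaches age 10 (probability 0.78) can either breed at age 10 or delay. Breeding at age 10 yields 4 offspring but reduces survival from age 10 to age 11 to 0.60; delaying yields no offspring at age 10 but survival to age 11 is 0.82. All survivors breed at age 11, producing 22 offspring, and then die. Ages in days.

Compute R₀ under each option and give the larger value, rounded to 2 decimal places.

breed at age 10: R₀ = 0.78 × (4 + 0.60 × 22) = 0.78 × 17.2000 = 13.4160
delay to age 11: R₀ = 0.78 × (0.82 × 22) = 0.78 × 18.0400 = 14.0712
Higher: delay to age 11 (14.0712).

14.07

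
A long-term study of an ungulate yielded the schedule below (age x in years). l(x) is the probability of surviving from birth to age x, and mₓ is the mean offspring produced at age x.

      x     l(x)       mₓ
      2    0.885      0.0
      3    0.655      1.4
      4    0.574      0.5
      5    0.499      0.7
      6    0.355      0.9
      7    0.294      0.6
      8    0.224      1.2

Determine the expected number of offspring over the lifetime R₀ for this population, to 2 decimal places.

2.32

R₀ = Σ l(x) mₓ:
  age 2: 0.885 × 0.0 = 0.0000
  age 3: 0.655 × 1.4 = 0.9170
  age 4: 0.574 × 0.5 = 0.2870
  age 5: 0.499 × 0.7 = 0.3493
  age 6: 0.355 × 0.9 = 0.3195
  age 7: 0.294 × 0.6 = 0.1764
  age 8: 0.224 × 1.2 = 0.2688
R₀ = 0.0000 + 0.9170 + 0.2870 + 0.3493 + 0.3195 + 0.1764 + 0.2688 = 2.3180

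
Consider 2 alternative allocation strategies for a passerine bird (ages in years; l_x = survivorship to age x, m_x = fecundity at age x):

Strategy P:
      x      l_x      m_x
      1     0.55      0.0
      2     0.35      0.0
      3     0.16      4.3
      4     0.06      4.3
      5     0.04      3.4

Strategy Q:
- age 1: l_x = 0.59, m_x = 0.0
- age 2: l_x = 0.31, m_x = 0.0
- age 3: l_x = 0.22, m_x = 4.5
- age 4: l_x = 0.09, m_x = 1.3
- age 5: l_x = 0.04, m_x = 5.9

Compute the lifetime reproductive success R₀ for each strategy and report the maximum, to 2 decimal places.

Strategy P: R₀ = 0.55×0.0 + 0.35×0.0 + 0.16×4.3 + 0.06×4.3 + 0.04×3.4 = 1.0820
Strategy Q: R₀ = 0.59×0.0 + 0.31×0.0 + 0.22×4.5 + 0.09×1.3 + 0.04×5.9 = 1.3430
Highest R₀: strategy Q with 1.3430.

1.34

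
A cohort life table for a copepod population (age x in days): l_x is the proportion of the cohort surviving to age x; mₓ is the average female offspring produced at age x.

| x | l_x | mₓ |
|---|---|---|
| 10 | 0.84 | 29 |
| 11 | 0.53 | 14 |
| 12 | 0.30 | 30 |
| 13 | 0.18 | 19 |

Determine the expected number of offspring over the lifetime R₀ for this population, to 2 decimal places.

R₀ = Σ l_x mₓ:
  age 10: 0.84 × 29 = 24.3600
  age 11: 0.53 × 14 = 7.4200
  age 12: 0.30 × 30 = 9.0000
  age 13: 0.18 × 19 = 3.4200
R₀ = 24.3600 + 7.4200 + 9.0000 + 3.4200 = 44.2000

44.20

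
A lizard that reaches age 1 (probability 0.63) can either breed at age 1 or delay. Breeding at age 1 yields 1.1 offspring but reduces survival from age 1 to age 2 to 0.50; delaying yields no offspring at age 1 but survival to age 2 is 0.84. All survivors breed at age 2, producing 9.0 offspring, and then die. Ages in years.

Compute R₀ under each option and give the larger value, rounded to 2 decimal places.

breed at age 1: R₀ = 0.63 × (1.1 + 0.50 × 9.0) = 0.63 × 5.6000 = 3.5280
delay to age 2: R₀ = 0.63 × (0.84 × 9.0) = 0.63 × 7.5600 = 4.7628
Higher: delay to age 2 (4.7628).

4.76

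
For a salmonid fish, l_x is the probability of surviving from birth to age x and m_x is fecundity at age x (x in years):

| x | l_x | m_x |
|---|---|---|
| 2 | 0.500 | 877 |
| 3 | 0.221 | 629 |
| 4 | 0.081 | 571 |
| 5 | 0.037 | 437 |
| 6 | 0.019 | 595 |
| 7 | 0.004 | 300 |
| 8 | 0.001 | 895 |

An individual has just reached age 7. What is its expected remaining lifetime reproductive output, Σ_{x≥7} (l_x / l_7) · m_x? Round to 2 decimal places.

523.75

l_7 = 0.004. Conditional survival from age 7 to x is l_x / l_7.
  x=7: (0.004/0.004) × 300 = 300.0000
  x=8: (0.001/0.004) × 895 = 223.7500
Sum = 300.0000 + 223.7500 = 523.7500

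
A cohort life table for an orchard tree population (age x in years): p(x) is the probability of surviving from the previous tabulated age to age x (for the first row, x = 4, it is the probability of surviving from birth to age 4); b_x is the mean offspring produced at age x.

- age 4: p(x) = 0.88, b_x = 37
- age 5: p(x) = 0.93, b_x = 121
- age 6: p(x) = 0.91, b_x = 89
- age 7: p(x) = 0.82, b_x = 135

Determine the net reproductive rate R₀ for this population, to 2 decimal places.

Survivorship from birth: l_x = p_4·p_5·…·p_x.
  l_4 = 0.88000
  l_5 = 0.81840
  l_6 = 0.74474
  l_7 = 0.61069
R₀ = Σ l_x b_x:
  age 4: 0.88000 × 37 = 32.5600
  age 5: 0.81840 × 121 = 99.0264
  age 6: 0.74474 × 89 = 66.2819
  age 7: 0.61069 × 135 = 82.4431
R₀ = 32.5600 + 99.0264 + 66.2819 + 82.4431 = 280.3114

280.31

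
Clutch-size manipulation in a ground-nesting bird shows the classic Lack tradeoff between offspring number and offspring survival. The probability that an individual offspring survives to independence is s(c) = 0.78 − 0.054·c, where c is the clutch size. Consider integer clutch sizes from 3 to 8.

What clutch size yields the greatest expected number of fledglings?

7

Expected fledglings = c × s(c):
  c=3: 3 × 0.618 = 1.854
  c=4: 4 × 0.564 = 2.256
  c=5: 5 × 0.510 = 2.550
  c=6: 6 × 0.456 = 2.736
  c=7: 7 × 0.402 = 2.814
  c=8: 8 × 0.348 = 2.784
Maximum at c = 7 (2.814 fledglings).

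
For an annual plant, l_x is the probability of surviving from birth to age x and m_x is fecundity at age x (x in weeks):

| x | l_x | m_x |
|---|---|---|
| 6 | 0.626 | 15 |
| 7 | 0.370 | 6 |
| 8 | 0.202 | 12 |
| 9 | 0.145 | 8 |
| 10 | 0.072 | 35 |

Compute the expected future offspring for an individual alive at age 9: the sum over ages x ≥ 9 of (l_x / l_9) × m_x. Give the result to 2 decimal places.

25.38

l_9 = 0.145. Conditional survival from age 9 to x is l_x / l_9.
  x=9: (0.145/0.145) × 8 = 8.0000
  x=10: (0.072/0.145) × 35 = 17.3793
Sum = 8.0000 + 17.3793 = 25.3793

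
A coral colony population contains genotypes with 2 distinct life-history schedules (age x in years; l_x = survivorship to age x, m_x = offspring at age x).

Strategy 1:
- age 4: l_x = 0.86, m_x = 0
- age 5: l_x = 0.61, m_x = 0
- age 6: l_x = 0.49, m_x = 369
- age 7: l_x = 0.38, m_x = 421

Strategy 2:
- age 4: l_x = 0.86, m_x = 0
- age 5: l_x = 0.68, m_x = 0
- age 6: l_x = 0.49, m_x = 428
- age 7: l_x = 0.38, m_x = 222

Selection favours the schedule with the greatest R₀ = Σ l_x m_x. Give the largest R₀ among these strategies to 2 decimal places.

Strategy 1: R₀ = 0.86×0 + 0.61×0 + 0.49×369 + 0.38×421 = 340.7900
Strategy 2: R₀ = 0.86×0 + 0.68×0 + 0.49×428 + 0.38×222 = 294.0800
Highest R₀: strategy 1 with 340.7900.

340.79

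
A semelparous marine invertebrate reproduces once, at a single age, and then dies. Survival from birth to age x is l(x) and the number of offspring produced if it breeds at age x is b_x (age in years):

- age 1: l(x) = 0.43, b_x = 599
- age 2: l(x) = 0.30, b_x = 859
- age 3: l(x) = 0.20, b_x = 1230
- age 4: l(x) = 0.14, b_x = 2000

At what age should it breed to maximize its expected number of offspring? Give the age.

Expected offspring if breeding at age x = l(x) × b_x:
  age 1: 0.43 × 599 = 257.570
  age 2: 0.30 × 859 = 257.700
  age 3: 0.20 × 1230 = 246.000
  age 4: 0.14 × 2000 = 280.000
Maximum at age 4 (280.000).

4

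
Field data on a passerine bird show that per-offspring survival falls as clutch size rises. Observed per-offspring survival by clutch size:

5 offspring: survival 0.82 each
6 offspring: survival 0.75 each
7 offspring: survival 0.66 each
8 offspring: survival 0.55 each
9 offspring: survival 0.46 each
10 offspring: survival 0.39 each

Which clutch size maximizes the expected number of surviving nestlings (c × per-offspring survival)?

Expected surviving nestlings = c × s(c):
  c=5: 5 × 0.82 = 4.100
  c=6: 6 × 0.75 = 4.500
  c=7: 7 × 0.66 = 4.620
  c=8: 8 × 0.55 = 4.400
  c=9: 9 × 0.46 = 4.140
  c=10: 10 × 0.39 = 3.900
Maximum at c = 7 (4.620 surviving nestlings).

7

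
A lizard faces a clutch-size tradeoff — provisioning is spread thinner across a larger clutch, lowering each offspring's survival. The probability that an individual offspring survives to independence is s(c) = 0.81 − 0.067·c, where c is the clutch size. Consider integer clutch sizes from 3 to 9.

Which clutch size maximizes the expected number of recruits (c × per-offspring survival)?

Expected recruits = c × s(c):
  c=3: 3 × 0.609 = 1.827
  c=4: 4 × 0.542 = 2.168
  c=5: 5 × 0.475 = 2.375
  c=6: 6 × 0.408 = 2.448
  c=7: 7 × 0.341 = 2.387
  c=8: 8 × 0.274 = 2.192
  c=9: 9 × 0.207 = 1.863
Maximum at c = 6 (2.448 recruits).

6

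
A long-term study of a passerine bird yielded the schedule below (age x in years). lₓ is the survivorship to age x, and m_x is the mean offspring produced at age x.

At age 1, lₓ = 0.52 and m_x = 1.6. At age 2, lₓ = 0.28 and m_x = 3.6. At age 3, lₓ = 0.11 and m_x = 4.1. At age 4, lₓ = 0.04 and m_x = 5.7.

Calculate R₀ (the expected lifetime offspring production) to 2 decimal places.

2.52

R₀ = Σ lₓ m_x:
  age 1: 0.52 × 1.6 = 0.8320
  age 2: 0.28 × 3.6 = 1.0080
  age 3: 0.11 × 4.1 = 0.4510
  age 4: 0.04 × 5.7 = 0.2280
R₀ = 0.8320 + 1.0080 + 0.4510 + 0.2280 = 2.5190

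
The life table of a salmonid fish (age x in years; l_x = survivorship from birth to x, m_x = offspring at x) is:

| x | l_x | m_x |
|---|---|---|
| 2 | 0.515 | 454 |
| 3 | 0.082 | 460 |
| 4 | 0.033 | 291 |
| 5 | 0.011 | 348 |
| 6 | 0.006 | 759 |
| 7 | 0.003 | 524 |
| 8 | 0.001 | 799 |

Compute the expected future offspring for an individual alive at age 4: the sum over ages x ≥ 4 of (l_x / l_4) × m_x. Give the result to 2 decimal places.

616.85

l_4 = 0.033. Conditional survival from age 4 to x is l_x / l_4.
  x=4: (0.033/0.033) × 291 = 291.0000
  x=5: (0.011/0.033) × 348 = 116.0000
  x=6: (0.006/0.033) × 759 = 138.0000
  x=7: (0.003/0.033) × 524 = 47.6364
  x=8: (0.001/0.033) × 799 = 24.2121
Sum = 291.0000 + 116.0000 + 138.0000 + 47.6364 + 24.2121 = 616.8485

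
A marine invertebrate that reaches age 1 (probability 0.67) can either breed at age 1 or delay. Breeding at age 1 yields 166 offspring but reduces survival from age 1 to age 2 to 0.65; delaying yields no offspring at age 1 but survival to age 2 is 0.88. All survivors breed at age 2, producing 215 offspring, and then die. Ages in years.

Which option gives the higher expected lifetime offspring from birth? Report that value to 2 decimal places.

204.85

breed at age 1: R₀ = 0.67 × (166 + 0.65 × 215) = 0.67 × 305.7500 = 204.8525
delay to age 2: R₀ = 0.67 × (0.88 × 215) = 0.67 × 189.2000 = 126.7640
Higher: breed at age 1 (204.8525).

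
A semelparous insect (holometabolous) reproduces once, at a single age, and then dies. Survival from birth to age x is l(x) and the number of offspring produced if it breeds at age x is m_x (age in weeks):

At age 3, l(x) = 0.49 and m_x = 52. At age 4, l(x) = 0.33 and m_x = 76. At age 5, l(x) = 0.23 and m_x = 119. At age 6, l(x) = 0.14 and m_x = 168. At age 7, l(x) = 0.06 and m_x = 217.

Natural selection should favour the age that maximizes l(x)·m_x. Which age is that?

Expected offspring if breeding at age x = l(x) × m_x:
  age 3: 0.49 × 52 = 25.480
  age 4: 0.33 × 76 = 25.080
  age 5: 0.23 × 119 = 27.370
  age 6: 0.14 × 168 = 23.520
  age 7: 0.06 × 217 = 13.020
Maximum at age 5 (27.370).

5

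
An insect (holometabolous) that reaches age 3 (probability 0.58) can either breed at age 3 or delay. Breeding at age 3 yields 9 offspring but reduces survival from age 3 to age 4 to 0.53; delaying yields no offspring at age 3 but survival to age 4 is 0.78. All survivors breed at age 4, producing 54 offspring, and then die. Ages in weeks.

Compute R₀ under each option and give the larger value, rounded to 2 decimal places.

24.43

breed at age 3: R₀ = 0.58 × (9 + 0.53 × 54) = 0.58 × 37.6200 = 21.8196
delay to age 4: R₀ = 0.58 × (0.78 × 54) = 0.58 × 42.1200 = 24.4296
Higher: delay to age 4 (24.4296).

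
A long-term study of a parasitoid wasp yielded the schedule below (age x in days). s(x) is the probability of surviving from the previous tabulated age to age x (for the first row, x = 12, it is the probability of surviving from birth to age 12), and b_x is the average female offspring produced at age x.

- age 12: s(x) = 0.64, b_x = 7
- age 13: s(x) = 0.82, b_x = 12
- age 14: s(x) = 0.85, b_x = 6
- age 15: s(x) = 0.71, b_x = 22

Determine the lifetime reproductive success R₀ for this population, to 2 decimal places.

20.42

Survivorship from birth: l_x = s_12·s_13·…·s_x.
  l_12 = 0.64000
  l_13 = 0.52480
  l_14 = 0.44608
  l_15 = 0.31672
R₀ = Σ l_x b_x:
  age 12: 0.64000 × 7 = 4.4800
  age 13: 0.52480 × 12 = 6.2976
  age 14: 0.44608 × 6 = 2.6765
  age 15: 0.31672 × 22 = 6.9678
R₀ = 4.4800 + 6.2976 + 2.6765 + 6.9678 = 20.4219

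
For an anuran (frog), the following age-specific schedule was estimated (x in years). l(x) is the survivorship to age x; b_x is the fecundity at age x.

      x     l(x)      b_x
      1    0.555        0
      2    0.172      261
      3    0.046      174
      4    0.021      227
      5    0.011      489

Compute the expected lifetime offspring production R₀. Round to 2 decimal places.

63.04

R₀ = Σ l(x) b_x:
  age 1: 0.555 × 0 = 0.0000
  age 2: 0.172 × 261 = 44.8920
  age 3: 0.046 × 174 = 8.0040
  age 4: 0.021 × 227 = 4.7670
  age 5: 0.011 × 489 = 5.3790
R₀ = 0.0000 + 44.8920 + 8.0040 + 4.7670 + 5.3790 = 63.0420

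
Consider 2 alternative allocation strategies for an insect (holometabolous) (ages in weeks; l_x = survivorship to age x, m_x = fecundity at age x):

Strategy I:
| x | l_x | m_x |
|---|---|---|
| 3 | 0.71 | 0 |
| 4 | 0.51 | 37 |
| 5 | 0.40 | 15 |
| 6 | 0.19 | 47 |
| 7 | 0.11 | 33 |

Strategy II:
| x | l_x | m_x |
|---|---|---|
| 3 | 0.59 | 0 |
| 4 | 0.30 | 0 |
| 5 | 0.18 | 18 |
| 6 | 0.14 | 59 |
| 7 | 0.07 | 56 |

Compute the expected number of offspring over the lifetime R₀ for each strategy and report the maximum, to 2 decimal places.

37.43

Strategy I: R₀ = 0.71×0 + 0.51×37 + 0.40×15 + 0.19×47 + 0.11×33 = 37.4300
Strategy II: R₀ = 0.59×0 + 0.30×0 + 0.18×18 + 0.14×59 + 0.07×56 = 15.4200
Highest R₀: strategy I with 37.4300.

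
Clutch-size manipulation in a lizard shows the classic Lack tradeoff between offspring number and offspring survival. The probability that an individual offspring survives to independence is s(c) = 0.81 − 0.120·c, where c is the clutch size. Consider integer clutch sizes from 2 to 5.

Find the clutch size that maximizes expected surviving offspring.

3

Expected surviving offspring = c × s(c):
  c=2: 2 × 0.570 = 1.140
  c=3: 3 × 0.450 = 1.350
  c=4: 4 × 0.330 = 1.320
  c=5: 5 × 0.210 = 1.050
Maximum at c = 3 (1.350 surviving offspring).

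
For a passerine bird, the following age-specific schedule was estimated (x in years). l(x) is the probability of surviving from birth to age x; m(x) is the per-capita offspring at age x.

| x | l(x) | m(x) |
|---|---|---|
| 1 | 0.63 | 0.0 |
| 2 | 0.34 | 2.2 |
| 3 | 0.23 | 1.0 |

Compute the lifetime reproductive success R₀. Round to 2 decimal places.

0.98

R₀ = Σ l(x) m(x):
  age 1: 0.63 × 0.0 = 0.0000
  age 2: 0.34 × 2.2 = 0.7480
  age 3: 0.23 × 1.0 = 0.2300
R₀ = 0.0000 + 0.7480 + 0.2300 = 0.9780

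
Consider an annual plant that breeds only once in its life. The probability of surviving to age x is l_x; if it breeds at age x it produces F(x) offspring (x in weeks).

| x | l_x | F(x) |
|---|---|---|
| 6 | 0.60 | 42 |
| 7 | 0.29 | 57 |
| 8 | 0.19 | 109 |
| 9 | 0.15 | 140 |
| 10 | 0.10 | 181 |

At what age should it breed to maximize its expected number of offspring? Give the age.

Expected offspring if breeding at age x = l_x × F(x):
  age 6: 0.60 × 42 = 25.200
  age 7: 0.29 × 57 = 16.530
  age 8: 0.19 × 109 = 20.710
  age 9: 0.15 × 140 = 21.000
  age 10: 0.10 × 181 = 18.100
Maximum at age 6 (25.200).

6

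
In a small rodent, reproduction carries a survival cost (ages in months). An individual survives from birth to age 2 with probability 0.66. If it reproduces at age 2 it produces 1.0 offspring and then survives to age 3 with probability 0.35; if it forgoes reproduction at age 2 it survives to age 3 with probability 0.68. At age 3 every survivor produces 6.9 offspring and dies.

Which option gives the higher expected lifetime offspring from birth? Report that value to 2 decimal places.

breed at age 2: R₀ = 0.66 × (1.0 + 0.35 × 6.9) = 0.66 × 3.4150 = 2.2539
delay to age 3: R₀ = 0.66 × (0.68 × 6.9) = 0.66 × 4.6920 = 3.0967
Higher: delay to age 3 (3.0967).

3.10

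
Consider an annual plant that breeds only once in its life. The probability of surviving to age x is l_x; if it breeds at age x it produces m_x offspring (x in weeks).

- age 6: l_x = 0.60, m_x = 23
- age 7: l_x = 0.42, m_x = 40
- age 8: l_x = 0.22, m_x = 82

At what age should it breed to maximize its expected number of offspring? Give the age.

8

Expected offspring if breeding at age x = l_x × m_x:
  age 6: 0.60 × 23 = 13.800
  age 7: 0.42 × 40 = 16.800
  age 8: 0.22 × 82 = 18.040
Maximum at age 8 (18.040).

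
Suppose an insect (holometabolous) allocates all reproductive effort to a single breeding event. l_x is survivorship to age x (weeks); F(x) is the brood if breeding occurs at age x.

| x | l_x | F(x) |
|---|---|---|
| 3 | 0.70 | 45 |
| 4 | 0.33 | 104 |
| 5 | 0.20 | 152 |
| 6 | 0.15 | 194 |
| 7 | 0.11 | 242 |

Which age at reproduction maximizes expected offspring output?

4

Expected offspring if breeding at age x = l_x × F(x):
  age 3: 0.70 × 45 = 31.500
  age 4: 0.33 × 104 = 34.320
  age 5: 0.20 × 152 = 30.400
  age 6: 0.15 × 194 = 29.100
  age 7: 0.11 × 242 = 26.620
Maximum at age 4 (34.320).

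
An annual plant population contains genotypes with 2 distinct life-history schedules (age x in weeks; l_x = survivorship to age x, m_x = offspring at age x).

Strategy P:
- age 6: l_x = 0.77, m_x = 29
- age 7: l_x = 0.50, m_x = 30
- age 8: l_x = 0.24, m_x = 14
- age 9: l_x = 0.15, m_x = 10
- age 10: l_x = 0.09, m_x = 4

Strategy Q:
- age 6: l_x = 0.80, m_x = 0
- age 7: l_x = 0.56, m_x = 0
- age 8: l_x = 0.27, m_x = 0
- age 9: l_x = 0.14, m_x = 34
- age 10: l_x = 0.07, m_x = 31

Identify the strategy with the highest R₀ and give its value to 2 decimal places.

Strategy P: R₀ = 0.77×29 + 0.50×30 + 0.24×14 + 0.15×10 + 0.09×4 = 42.5500
Strategy Q: R₀ = 0.80×0 + 0.56×0 + 0.27×0 + 0.14×34 + 0.07×31 = 6.9300
Highest R₀: strategy P with 42.5500.

42.55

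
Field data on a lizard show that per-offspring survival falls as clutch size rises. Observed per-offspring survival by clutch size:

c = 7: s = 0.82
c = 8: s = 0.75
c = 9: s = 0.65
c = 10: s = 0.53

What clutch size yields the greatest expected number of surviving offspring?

Expected surviving offspring = c × s(c):
  c=7: 7 × 0.82 = 5.740
  c=8: 8 × 0.75 = 6.000
  c=9: 9 × 0.65 = 5.850
  c=10: 10 × 0.53 = 5.300
Maximum at c = 8 (6.000 surviving offspring).

8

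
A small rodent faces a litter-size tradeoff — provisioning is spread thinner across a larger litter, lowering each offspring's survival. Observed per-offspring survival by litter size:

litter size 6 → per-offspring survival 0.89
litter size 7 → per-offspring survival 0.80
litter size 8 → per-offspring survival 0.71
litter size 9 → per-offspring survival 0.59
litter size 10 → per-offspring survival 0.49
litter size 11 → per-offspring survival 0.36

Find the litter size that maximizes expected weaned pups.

Expected weaned pups = c × s(c):
  c=6: 6 × 0.89 = 5.340
  c=7: 7 × 0.80 = 5.600
  c=8: 8 × 0.71 = 5.680
  c=9: 9 × 0.59 = 5.310
  c=10: 10 × 0.49 = 4.900
  c=11: 11 × 0.36 = 3.960
Maximum at c = 8 (5.680 weaned pups).

8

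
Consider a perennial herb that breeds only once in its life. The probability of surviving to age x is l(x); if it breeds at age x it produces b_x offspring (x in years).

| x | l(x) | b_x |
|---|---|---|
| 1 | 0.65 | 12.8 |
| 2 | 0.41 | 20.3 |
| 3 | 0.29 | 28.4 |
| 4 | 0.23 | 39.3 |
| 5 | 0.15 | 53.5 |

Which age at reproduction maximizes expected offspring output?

4

Expected offspring if breeding at age x = l(x) × b_x:
  age 1: 0.65 × 12.8 = 8.320
  age 2: 0.41 × 20.3 = 8.323
  age 3: 0.29 × 28.4 = 8.236
  age 4: 0.23 × 39.3 = 9.039
  age 5: 0.15 × 53.5 = 8.025
Maximum at age 4 (9.039).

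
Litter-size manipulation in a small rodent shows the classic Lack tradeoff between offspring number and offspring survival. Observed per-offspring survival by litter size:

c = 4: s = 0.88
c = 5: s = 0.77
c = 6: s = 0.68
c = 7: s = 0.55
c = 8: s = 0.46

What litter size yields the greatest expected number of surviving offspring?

6

Expected surviving offspring = c × s(c):
  c=4: 4 × 0.88 = 3.520
  c=5: 5 × 0.77 = 3.850
  c=6: 6 × 0.68 = 4.080
  c=7: 7 × 0.55 = 3.850
  c=8: 8 × 0.46 = 3.680
Maximum at c = 6 (4.080 surviving offspring).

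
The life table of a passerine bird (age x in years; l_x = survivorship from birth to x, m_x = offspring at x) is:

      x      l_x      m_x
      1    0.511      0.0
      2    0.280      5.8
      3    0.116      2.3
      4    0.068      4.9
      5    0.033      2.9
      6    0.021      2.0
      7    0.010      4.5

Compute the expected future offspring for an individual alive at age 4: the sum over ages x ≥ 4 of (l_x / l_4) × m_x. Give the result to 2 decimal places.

7.59

l_4 = 0.068. Conditional survival from age 4 to x is l_x / l_4.
  x=4: (0.068/0.068) × 4.9 = 4.9000
  x=5: (0.033/0.068) × 2.9 = 1.4074
  x=6: (0.021/0.068) × 2.0 = 0.6176
  x=7: (0.010/0.068) × 4.5 = 0.6618
Sum = 4.9000 + 1.4074 + 0.6176 + 0.6618 = 7.5868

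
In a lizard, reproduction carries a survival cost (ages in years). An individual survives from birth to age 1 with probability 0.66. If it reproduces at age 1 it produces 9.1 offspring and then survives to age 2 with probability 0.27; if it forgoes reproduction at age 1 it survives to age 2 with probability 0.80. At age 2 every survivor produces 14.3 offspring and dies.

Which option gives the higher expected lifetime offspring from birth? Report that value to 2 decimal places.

breed at age 1: R₀ = 0.66 × (9.1 + 0.27 × 14.3) = 0.66 × 12.9610 = 8.5543
delay to age 2: R₀ = 0.66 × (0.80 × 14.3) = 0.66 × 11.4400 = 7.5504
Higher: breed at age 1 (8.5543).

8.55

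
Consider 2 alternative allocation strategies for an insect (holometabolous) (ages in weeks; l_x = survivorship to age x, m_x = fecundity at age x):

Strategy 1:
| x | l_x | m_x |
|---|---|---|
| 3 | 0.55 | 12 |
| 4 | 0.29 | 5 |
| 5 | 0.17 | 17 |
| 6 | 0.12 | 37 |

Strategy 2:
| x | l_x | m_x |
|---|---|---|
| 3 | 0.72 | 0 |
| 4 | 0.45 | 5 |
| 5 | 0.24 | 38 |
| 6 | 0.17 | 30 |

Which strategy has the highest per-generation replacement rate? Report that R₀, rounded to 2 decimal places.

Strategy 1: R₀ = 0.55×12 + 0.29×5 + 0.17×17 + 0.12×37 = 15.3800
Strategy 2: R₀ = 0.72×0 + 0.45×5 + 0.24×38 + 0.17×30 = 16.4700
Highest R₀: strategy 2 with 16.4700.

16.47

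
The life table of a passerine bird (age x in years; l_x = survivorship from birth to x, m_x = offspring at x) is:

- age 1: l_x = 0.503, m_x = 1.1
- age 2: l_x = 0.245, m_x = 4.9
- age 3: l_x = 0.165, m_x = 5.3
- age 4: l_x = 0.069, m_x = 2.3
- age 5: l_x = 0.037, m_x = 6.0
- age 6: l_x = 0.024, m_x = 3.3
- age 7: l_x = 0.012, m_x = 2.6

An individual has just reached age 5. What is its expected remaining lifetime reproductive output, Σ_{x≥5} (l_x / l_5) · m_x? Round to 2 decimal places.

l_5 = 0.037. Conditional survival from age 5 to x is l_x / l_5.
  x=5: (0.037/0.037) × 6.0 = 6.0000
  x=6: (0.024/0.037) × 3.3 = 2.1405
  x=7: (0.012/0.037) × 2.6 = 0.8432
Sum = 6.0000 + 2.1405 + 0.8432 = 8.9838

8.98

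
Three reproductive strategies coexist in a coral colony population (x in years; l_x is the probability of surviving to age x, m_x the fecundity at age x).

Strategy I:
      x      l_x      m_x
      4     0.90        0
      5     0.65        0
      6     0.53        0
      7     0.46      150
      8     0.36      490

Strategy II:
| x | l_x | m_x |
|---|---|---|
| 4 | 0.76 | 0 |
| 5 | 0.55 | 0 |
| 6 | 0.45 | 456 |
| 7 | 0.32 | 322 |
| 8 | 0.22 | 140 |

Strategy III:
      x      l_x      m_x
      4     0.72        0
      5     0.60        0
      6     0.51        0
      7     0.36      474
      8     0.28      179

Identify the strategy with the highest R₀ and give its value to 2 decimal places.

Strategy I: R₀ = 0.90×0 + 0.65×0 + 0.53×0 + 0.46×150 + 0.36×490 = 245.4000
Strategy II: R₀ = 0.76×0 + 0.55×0 + 0.45×456 + 0.32×322 + 0.22×140 = 339.0400
Strategy III: R₀ = 0.72×0 + 0.60×0 + 0.51×0 + 0.36×474 + 0.28×179 = 220.7600
Highest R₀: strategy II with 339.0400.

339.04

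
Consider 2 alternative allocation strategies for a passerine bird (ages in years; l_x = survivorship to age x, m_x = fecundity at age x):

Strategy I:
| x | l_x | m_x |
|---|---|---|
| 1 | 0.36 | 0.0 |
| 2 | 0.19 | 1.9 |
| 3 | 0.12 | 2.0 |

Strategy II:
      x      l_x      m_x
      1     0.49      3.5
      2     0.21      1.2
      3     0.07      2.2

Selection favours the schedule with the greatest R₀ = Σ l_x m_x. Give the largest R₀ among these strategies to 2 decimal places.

2.12

Strategy I: R₀ = 0.36×0.0 + 0.19×1.9 + 0.12×2.0 = 0.6010
Strategy II: R₀ = 0.49×3.5 + 0.21×1.2 + 0.07×2.2 = 2.1210
Highest R₀: strategy II with 2.1210.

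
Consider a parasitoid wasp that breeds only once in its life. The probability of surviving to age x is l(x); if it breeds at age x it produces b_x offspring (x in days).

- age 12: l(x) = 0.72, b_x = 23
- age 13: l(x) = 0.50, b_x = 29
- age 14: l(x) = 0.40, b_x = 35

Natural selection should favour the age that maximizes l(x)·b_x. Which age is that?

12

Expected offspring if breeding at age x = l(x) × b_x:
  age 12: 0.72 × 23 = 16.560
  age 13: 0.50 × 29 = 14.500
  age 14: 0.40 × 35 = 14.000
Maximum at age 12 (16.560).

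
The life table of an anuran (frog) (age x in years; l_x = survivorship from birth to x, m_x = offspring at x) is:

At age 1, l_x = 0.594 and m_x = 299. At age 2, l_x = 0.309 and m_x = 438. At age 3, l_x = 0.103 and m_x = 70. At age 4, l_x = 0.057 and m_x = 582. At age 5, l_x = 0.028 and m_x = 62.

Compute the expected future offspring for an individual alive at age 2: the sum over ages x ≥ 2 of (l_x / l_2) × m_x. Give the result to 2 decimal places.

l_2 = 0.309. Conditional survival from age 2 to x is l_x / l_2.
  x=2: (0.309/0.309) × 438 = 438.0000
  x=3: (0.103/0.309) × 70 = 23.3333
  x=4: (0.057/0.309) × 582 = 107.3592
  x=5: (0.028/0.309) × 62 = 5.6181
Sum = 438.0000 + 23.3333 + 107.3592 + 5.6181 = 574.3107

574.31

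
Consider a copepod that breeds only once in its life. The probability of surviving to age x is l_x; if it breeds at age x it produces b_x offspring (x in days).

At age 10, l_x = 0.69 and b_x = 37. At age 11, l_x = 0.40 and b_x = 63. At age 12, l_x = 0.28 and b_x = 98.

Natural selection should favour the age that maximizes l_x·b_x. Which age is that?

Expected offspring if breeding at age x = l_x × b_x:
  age 10: 0.69 × 37 = 25.530
  age 11: 0.40 × 63 = 25.200
  age 12: 0.28 × 98 = 27.440
Maximum at age 12 (27.440).

12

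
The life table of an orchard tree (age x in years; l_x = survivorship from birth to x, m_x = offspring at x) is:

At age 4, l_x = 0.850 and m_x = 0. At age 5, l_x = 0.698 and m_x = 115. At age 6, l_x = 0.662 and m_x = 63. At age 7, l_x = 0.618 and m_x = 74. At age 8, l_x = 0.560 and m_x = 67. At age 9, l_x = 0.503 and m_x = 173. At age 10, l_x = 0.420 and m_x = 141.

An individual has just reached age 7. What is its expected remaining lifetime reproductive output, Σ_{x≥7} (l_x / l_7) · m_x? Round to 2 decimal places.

371.34

l_7 = 0.618. Conditional survival from age 7 to x is l_x / l_7.
  x=7: (0.618/0.618) × 74 = 74.0000
  x=8: (0.560/0.618) × 67 = 60.7120
  x=9: (0.503/0.618) × 173 = 140.8074
  x=10: (0.420/0.618) × 141 = 95.8252
Sum = 74.0000 + 60.7120 + 140.8074 + 95.8252 = 371.3447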